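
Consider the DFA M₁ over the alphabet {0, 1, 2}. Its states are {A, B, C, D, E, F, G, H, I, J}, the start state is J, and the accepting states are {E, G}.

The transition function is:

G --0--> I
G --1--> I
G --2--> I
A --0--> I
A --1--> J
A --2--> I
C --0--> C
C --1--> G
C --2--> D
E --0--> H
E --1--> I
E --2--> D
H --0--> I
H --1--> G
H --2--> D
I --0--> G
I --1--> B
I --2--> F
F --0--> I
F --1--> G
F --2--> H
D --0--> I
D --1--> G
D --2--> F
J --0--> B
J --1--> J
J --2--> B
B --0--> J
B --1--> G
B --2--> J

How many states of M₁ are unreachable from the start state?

3

BFS from J reaches {B, D, F, G, H, I, J}; the 3 state(s) A, C, E are never visited.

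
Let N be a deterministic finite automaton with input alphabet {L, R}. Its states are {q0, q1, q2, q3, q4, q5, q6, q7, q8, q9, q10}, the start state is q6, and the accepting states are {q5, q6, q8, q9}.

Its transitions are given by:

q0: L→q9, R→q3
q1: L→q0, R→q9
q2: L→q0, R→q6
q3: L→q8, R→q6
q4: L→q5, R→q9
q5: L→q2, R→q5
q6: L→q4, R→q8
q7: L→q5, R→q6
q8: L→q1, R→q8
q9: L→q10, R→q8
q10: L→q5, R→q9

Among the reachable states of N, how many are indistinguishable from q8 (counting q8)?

2

Reachable states from the start: {q0,q1,q2,q3,q4,q5,q6,q8,q9,q10}. Unreachable: {q7} — drop them.
Start with accepting vs non-accepting: {q5,q6,q8,q9} | {q0,q1,q2,q3,q4,q10}.
On input L, block {q0,q1,q2,q3,q4,q10} splits into {q0,q3,q4,q10} and {q1,q2}.
On input L, block {q5,q6,q8,q9} splits into {q5,q8} and {q6,q9}.
Split {q0,q3,q4,q10} by δ(·,L) → {q3,q4,q10} and {q0}.
The partition is now stable with 5 blocks: {q5,q8} | {q3,q4,q10} | {q1,q2} | {q6,q9} | {q0}.
State q8 belongs to the block {q5,q8}, which has 2 states.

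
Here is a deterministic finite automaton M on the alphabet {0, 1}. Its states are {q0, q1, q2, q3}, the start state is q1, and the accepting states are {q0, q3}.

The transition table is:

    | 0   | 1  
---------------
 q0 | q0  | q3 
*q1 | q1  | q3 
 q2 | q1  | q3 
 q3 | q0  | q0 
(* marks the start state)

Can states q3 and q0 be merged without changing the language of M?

First remove the unreachable states {q2}; 3 states remain.
Initial partition by acceptance: {q0,q3} | {q1}.
No further refinement is possible. Final partition (2 blocks): {q0,q3} | {q1}.
q3 and q0 lie in the same block of the stable partition, so they are equivalent — no string distinguishes them.

Yes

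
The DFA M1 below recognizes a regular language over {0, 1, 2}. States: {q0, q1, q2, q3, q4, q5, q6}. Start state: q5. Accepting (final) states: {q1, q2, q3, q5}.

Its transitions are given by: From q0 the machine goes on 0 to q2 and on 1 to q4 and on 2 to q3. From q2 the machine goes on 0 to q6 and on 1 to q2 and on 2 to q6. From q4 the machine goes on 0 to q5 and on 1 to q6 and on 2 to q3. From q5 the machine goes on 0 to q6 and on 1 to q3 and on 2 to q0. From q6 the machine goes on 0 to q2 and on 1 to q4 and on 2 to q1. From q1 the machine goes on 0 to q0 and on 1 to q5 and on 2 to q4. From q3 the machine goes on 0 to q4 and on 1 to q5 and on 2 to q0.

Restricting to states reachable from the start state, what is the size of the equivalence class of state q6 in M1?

3

Every state is reachable, so we keep all 7.
Start with accepting vs non-accepting: {q1,q2,q3,q5} | {q0,q4,q6}.
No further refinement is possible. Final partition (2 blocks): {q1,q2,q3,q5} | {q0,q4,q6}.
The equivalence class containing q6 is {q0,q4,q6}, of size 3.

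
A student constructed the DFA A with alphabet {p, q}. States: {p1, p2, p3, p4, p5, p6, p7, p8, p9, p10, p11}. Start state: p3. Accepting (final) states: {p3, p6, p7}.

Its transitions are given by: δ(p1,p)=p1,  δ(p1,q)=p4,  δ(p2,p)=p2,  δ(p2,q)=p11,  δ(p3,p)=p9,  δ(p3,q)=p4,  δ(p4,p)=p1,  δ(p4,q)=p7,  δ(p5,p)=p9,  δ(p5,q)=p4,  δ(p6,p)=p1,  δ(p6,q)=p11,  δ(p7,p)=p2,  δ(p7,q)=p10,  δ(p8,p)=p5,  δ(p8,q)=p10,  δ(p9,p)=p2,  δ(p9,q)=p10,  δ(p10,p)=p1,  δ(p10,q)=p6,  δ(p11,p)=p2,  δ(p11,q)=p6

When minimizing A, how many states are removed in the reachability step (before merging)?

BFS from p3 reaches {p1, p2, p3, p4, p6, p7, p9, p10, p11}; the 2 state(s) p5, p8 are never visited.

2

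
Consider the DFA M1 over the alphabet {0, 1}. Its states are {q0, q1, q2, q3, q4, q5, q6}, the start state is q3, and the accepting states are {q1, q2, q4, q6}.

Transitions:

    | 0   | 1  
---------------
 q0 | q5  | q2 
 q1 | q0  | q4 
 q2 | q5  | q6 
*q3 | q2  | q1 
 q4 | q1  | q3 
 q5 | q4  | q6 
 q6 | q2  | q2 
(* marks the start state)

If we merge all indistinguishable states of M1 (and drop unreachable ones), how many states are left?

Start with accepting vs non-accepting: {q1,q2,q4,q6} | {q0,q3,q5}.
Refine {q1,q2,q4,q6} on symbol 0: members go to different blocks, giving {q1,q2} and {q4,q6}.
Split {q0,q3,q5} by δ(·,0) → {q0} and {q3} and {q5}.
On input 0, block {q1,q2} splits into {q1} and {q2}.
On input 0, block {q4,q6} splits into {q4} and {q6}.
Stable partition: {q1} | {q0} | {q4} | {q3} | {q5} | {q2} | {q6} — 7 equivalence classes.

7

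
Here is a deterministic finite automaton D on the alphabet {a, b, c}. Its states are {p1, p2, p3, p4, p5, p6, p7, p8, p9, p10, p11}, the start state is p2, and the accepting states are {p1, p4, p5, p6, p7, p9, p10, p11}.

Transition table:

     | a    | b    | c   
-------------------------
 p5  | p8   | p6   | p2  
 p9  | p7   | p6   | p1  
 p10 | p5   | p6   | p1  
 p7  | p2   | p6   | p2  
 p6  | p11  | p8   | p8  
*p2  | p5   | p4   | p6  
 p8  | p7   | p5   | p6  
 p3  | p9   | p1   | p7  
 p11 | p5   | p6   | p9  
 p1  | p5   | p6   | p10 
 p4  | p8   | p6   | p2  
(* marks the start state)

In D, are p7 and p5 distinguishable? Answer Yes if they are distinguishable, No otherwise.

Reachable states from the start: {p1,p2,p4,p5,p6,p7,p8,p9,p10,p11}. Unreachable: {p3} — drop them.
Initial partition by acceptance: {p1,p4,p5,p6,p7,p9,p10,p11} | {p2,p8}.
Split {p1,p4,p5,p6,p7,p9,p10,p11} by δ(·,a) → {p1,p6,p9,p10,p11} and {p4,p5,p7}.
Split {p1,p6,p9,p10,p11} by δ(·,a) → {p1,p9,p10,p11} and {p6}.
No further refinement is possible. Final partition (4 blocks): {p1,p9,p10,p11} | {p2,p8} | {p4,p5,p7} | {p6}.
p7 and p5 lie in the same block of the stable partition, so they are equivalent — no string distinguishes them.

No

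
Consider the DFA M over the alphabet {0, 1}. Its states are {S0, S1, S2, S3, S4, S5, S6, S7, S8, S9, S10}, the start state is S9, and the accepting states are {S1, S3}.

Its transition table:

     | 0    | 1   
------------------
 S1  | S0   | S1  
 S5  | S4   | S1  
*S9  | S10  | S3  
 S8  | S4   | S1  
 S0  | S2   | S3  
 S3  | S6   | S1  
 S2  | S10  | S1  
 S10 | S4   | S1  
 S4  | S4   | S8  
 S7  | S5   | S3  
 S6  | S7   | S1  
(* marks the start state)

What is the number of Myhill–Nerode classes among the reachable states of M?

Every state is reachable, so we keep all 11.
Initial partition by acceptance: {S1,S3} | {S0,S2,S4,S5,S6,S7,S8,S9,S10}.
On input 1, block {S0,S2,S4,S5,S6,S7,S8,S9,S10} splits into {S0,S2,S5,S6,S7,S8,S9,S10} and {S4}.
Split {S0,S2,S5,S6,S7,S8,S9,S10} by δ(·,0) → {S0,S2,S6,S7,S9} and {S5,S8,S10}.
Split {S0,S2,S6,S7,S9} by δ(·,0) → {S2,S7,S9} and {S0,S6}.
The partition is now stable with 5 blocks: {S1,S3} | {S2,S7,S9} | {S4} | {S5,S8,S10} | {S0,S6}.

5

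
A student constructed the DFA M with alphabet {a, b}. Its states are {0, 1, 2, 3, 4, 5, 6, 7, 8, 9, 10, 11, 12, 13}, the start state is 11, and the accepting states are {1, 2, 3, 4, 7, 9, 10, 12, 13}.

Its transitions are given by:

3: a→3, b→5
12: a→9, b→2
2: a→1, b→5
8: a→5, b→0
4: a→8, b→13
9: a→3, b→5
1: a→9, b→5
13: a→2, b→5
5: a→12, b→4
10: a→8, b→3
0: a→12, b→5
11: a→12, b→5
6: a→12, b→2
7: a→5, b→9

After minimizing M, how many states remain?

6

Reachable states from the start: {0,1,2,3,4,5,8,9,11,12,13}. Unreachable: {6,7,10} — drop them.
Initial partition by acceptance: {1,2,3,4,9,12,13} | {0,5,8,11}.
Refine {1,2,3,4,9,12,13} on symbol a: members go to different blocks, giving {1,2,3,9,12,13} and {4}.
Split {1,2,3,9,12,13} by δ(·,b) → {1,2,3,9,13} and {12}.
On input a, block {0,5,8,11} splits into {0,5,11} and {8}.
On input b, block {0,5,11} splits into {0,11} and {5}.
No further refinement is possible. Final partition (6 blocks): {1,2,3,9,13} | {0,11} | {4} | {12} | {8} | {5}.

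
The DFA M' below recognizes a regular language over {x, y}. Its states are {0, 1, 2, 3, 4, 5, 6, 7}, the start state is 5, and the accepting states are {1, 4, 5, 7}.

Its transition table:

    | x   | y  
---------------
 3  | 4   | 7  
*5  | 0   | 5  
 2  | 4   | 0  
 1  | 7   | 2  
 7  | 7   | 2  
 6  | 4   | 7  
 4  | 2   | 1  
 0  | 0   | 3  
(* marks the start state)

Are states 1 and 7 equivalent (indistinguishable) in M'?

States {6} cannot be reached from the start state, so discard them.
Start with accepting vs non-accepting: {1,4,5,7} | {0,2,3}.
On input x, block {1,4,5,7} splits into {1,7} and {4,5}.
Refine {0,2,3} on symbol x: members go to different blocks, giving {2,3} and {0}.
Split {2,3} by δ(·,y) → {2} and {3}.
On input x, block {4,5} splits into {4} and {5}.
No further refinement is possible. Final partition (6 blocks): {1,7} | {2} | {4} | {0} | {3} | {5}.
1 and 7 lie in the same block of the stable partition, so they are equivalent — no string distinguishes them.

Yes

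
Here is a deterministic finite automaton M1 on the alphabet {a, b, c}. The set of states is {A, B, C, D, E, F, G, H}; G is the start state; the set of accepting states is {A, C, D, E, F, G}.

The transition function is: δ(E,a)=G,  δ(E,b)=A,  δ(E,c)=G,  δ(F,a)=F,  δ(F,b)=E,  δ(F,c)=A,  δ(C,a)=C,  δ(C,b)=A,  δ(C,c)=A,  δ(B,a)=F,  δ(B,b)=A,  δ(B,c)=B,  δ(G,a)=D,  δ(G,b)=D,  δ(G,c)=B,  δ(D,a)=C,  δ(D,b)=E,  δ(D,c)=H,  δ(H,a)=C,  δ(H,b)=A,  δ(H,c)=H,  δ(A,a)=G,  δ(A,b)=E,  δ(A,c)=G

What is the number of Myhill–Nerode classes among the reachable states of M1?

5

P0 = {A,C,D,E,F,G} | {B,H}.
Refine {A,C,D,E,F,G} on symbol c: members go to different blocks, giving {A,C,E,F} and {D,G}.
Refine {A,C,E,F} on symbol a: members go to different blocks, giving {A,E} and {C,F}.
Split {D,G} by δ(·,a) → {D} and {G}.
No further refinement is possible. Final partition (5 blocks): {A,E} | {B,H} | {D} | {C,F} | {G}.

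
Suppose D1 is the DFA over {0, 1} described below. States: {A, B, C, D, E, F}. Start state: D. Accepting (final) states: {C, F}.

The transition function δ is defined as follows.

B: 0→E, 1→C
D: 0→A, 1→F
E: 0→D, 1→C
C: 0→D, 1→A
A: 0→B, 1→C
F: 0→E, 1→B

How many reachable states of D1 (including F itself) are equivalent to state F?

2

Start with accepting vs non-accepting: {C,F} | {A,B,D,E}.
The partition is now stable with 2 blocks: {C,F} | {A,B,D,E}.
State F belongs to the block {C,F}, which has 2 states.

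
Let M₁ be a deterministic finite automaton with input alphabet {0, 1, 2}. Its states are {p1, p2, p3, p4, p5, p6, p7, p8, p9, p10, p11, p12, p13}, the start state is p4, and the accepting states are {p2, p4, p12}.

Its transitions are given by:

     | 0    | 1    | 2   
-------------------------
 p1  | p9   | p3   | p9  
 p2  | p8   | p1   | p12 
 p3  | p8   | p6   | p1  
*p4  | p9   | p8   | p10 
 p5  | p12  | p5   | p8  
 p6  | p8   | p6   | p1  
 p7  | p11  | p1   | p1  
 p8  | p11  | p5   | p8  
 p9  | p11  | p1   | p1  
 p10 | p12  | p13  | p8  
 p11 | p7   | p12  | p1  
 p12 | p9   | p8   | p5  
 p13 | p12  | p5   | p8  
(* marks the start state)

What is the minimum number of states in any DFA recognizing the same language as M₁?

Reachable states from the start: {p1,p3,p4,p5,p6,p7,p8,p9,p10,p11,p12,p13}. Unreachable: {p2} — drop them.
Start with accepting vs non-accepting: {p4,p12} | {p1,p3,p5,p6,p7,p8,p9,p10,p11,p13}.
On input 0, block {p1,p3,p5,p6,p7,p8,p9,p10,p11,p13} splits into {p1,p3,p6,p7,p8,p9,p11} and {p5,p10,p13}.
Refine {p1,p3,p6,p7,p8,p9,p11} on symbol 1: members go to different blocks, giving {p1,p3,p6,p7,p9} and {p8} and {p11}.
On input 0, block {p1,p3,p6,p7,p9} splits into {p3,p6} and {p7,p9} and {p1}.
No further refinement is possible. Final partition (7 blocks): {p4,p12} | {p3,p6} | {p5,p10,p13} | {p8} | {p11} | {p7,p9} | {p1}.

7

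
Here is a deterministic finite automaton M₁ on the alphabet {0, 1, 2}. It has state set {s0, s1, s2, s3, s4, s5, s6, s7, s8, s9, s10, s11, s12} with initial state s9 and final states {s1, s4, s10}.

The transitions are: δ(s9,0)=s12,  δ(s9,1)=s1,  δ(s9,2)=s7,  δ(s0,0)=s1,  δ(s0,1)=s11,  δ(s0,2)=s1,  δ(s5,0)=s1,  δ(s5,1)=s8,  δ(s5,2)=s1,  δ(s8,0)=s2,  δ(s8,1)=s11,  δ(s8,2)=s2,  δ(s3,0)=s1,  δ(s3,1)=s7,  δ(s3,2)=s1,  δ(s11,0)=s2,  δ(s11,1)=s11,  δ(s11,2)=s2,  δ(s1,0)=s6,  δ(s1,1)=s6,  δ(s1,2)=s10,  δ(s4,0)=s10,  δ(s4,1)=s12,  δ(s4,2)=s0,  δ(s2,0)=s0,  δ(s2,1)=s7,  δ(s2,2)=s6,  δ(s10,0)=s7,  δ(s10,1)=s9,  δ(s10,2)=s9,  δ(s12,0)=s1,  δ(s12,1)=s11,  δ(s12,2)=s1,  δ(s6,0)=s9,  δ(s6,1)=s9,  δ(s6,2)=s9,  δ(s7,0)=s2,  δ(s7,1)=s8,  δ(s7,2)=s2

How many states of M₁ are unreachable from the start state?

Starting at s9 and following transitions, the reachable set is {s0, s1, s2, s6, s7, s8, s9, s10, s11, s12}. That leaves s3, s4, s5 unreachable — 3 in total.

3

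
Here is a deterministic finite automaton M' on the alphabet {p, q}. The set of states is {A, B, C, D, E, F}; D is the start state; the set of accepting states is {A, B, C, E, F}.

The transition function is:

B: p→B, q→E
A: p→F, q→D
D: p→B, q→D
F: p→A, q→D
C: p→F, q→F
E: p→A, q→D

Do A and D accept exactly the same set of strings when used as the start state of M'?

No

Reachable states from the start: {A,B,D,E,F}. Unreachable: {C} — drop them.
P0 = {A,B,E,F} | {D}.
Split {A,B,E,F} by δ(·,q) → {A,E,F} and {B}.
No further refinement is possible. Final partition (3 blocks): {A,E,F} | {D} | {B}.
A and D end up in different blocks, so they are distinguishable. For instance, the string 'ε' is accepted from only A.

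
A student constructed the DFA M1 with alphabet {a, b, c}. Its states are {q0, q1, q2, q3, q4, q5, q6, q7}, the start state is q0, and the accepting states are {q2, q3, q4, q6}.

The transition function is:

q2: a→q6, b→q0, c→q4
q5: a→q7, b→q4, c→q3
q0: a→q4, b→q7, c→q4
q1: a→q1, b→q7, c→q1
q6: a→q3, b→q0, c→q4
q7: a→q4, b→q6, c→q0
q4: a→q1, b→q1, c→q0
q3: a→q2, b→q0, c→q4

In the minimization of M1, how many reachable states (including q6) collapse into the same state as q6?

First remove the unreachable states {q5}; 7 states remain.
P0 = {q2,q3,q4,q6} | {q0,q1,q7}.
Split {q2,q3,q4,q6} by δ(·,a) → {q2,q3,q6} and {q4}.
On input a, block {q0,q1,q7} splits into {q0,q7} and {q1}.
On input b, block {q0,q7} splits into {q0} and {q7}.
The partition is now stable with 5 blocks: {q2,q3,q6} | {q0} | {q4} | {q1} | {q7}.
The equivalence class containing q6 is {q2,q3,q6}, of size 3.

3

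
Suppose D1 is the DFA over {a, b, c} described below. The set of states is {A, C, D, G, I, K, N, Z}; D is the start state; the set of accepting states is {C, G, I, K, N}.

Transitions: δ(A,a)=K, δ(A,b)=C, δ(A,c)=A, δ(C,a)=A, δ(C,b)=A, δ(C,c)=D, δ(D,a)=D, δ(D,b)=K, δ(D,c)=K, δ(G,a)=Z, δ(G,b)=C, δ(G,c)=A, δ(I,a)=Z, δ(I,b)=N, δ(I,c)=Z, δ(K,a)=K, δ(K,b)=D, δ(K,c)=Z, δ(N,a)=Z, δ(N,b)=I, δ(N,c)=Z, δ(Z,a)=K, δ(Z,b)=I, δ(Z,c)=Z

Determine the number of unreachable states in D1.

3

BFS from D reaches {D, I, K, N, Z}; the 3 state(s) A, C, G are never visited.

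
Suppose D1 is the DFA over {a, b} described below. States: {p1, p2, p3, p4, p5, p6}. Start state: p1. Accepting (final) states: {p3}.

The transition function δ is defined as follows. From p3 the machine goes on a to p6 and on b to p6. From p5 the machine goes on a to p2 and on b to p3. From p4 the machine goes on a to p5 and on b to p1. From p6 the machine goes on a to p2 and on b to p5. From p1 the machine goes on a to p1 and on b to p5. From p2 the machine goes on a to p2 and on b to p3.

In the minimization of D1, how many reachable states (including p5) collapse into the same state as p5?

First remove the unreachable states {p4}; 5 states remain.
Start with accepting vs non-accepting: {p3} | {p1,p2,p5,p6}.
Refine {p1,p2,p5,p6} on symbol b: members go to different blocks, giving {p1,p6} and {p2,p5}.
Split {p1,p6} by δ(·,a) → {p1} and {p6}.
No further refinement is possible. Final partition (4 blocks): {p3} | {p1} | {p2,p5} | {p6}.
The equivalence class containing p5 is {p2,p5}, of size 2.

2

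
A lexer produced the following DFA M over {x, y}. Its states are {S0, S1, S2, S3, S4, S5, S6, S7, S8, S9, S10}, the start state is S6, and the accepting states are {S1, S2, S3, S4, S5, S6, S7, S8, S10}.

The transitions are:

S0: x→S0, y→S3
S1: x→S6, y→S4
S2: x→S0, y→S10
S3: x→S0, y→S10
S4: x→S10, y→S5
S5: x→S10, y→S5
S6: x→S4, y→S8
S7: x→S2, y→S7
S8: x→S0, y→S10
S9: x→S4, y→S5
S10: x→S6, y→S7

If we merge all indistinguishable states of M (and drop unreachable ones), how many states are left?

First remove the unreachable states {S1,S9}; 9 states remain.
P0 = {S2,S3,S4,S5,S6,S7,S8,S10} | {S0}.
Split {S2,S3,S4,S5,S6,S7,S8,S10} by δ(·,x) → {S4,S5,S6,S7,S10} and {S2,S3,S8}.
On input x, block {S4,S5,S6,S7,S10} splits into {S4,S5,S6,S10} and {S7}.
Split {S4,S5,S6,S10} by δ(·,y) → {S4,S5} and {S6} and {S10}.
Stable partition: {S4,S5} | {S0} | {S2,S3,S8} | {S7} | {S6} | {S10} — 6 equivalence classes.

6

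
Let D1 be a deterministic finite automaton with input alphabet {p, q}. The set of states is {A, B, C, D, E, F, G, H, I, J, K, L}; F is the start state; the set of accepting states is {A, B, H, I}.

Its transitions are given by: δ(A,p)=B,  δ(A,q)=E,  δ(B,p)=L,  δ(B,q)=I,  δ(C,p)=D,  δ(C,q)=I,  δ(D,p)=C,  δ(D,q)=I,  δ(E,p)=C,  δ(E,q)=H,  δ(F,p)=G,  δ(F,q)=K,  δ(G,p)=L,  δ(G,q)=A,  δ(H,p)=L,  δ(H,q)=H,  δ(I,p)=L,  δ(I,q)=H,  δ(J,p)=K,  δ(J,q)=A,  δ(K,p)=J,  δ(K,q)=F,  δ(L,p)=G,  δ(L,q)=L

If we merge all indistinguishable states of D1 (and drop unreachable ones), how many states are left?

All states are reachable from the start state.
Start with accepting vs non-accepting: {A,B,H,I} | {C,D,E,F,G,J,K,L}.
On input p, block {A,B,H,I} splits into {B,H,I} and {A}.
Split {C,D,E,F,G,J,K,L} by δ(·,q) → {C,D,E} and {F,K,L} and {G,J}.
No further refinement is possible. Final partition (5 blocks): {B,H,I} | {C,D,E} | {A} | {F,K,L} | {G,J}.

5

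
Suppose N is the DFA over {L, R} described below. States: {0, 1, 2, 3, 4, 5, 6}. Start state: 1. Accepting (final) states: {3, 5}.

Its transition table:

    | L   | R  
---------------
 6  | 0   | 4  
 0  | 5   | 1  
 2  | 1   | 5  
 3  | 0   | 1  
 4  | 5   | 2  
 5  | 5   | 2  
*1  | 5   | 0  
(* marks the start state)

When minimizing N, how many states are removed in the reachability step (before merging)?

No path from 1 leads to 3, 4, 6; the other 4 states are all reachable.

3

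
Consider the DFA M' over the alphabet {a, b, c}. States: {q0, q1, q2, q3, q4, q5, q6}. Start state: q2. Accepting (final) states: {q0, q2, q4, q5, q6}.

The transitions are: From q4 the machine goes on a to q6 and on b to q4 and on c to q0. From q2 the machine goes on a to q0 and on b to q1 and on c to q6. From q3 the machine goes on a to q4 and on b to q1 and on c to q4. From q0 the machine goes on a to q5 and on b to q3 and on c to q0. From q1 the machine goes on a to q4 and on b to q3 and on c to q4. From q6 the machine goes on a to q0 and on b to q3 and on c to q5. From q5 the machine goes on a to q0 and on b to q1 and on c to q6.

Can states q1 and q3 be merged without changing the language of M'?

Yes

Start with accepting vs non-accepting: {q0,q2,q4,q5,q6} | {q1,q3}.
On input b, block {q0,q2,q4,q5,q6} splits into {q0,q2,q5,q6} and {q4}.
Stable partition: {q0,q2,q5,q6} | {q1,q3} | {q4} — 3 equivalence classes.
q1 and q3 lie in the same block of the stable partition, so they are equivalent — no string distinguishes them.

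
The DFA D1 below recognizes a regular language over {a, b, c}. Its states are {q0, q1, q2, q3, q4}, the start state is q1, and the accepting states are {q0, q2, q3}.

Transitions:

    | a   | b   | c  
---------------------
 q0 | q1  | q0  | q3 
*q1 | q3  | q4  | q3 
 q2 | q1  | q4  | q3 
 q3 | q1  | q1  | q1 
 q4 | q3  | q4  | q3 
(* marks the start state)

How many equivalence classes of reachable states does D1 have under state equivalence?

Reachable states from the start: {q1,q3,q4}. Unreachable: {q0,q2} — drop them.
Initial partition by acceptance: {q3} | {q1,q4}.
No further refinement is possible. Final partition (2 blocks): {q3} | {q1,q4}.

2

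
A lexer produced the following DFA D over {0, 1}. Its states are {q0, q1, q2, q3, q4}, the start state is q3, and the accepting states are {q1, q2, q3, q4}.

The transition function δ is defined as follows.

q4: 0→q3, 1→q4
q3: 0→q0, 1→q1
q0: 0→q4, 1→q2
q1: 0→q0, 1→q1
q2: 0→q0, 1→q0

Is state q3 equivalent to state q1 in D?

Yes

P0 = {q1,q2,q3,q4} | {q0}.
Refine {q1,q2,q3,q4} on symbol 0: members go to different blocks, giving {q1,q2,q3} and {q4}.
On input 1, block {q1,q2,q3} splits into {q1,q3} and {q2}.
Stable partition: {q1,q3} | {q0} | {q4} | {q2} — 4 equivalence classes.
q3 and q1 lie in the same block of the stable partition, so they are equivalent — no string distinguishes them.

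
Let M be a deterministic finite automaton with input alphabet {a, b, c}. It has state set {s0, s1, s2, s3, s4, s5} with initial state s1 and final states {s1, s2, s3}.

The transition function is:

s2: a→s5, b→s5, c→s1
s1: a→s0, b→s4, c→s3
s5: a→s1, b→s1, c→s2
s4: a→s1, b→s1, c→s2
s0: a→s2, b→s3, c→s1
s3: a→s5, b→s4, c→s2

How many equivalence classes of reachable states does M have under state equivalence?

Initial partition by acceptance: {s1,s2,s3} | {s0,s4,s5}.
Stable partition: {s1,s2,s3} | {s0,s4,s5} — 2 equivalence classes.

2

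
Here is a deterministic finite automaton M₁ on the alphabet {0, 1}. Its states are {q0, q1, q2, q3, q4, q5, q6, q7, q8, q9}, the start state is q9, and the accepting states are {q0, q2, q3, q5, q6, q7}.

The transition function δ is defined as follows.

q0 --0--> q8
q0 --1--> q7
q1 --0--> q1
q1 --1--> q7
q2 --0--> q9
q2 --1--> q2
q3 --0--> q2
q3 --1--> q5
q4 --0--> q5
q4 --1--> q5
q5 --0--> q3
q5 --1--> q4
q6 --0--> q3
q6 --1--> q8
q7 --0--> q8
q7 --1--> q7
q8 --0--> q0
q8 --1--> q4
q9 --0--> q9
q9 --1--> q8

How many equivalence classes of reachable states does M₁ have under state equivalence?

First remove the unreachable states {q1,q6}; 8 states remain.
Start with accepting vs non-accepting: {q0,q2,q3,q5,q7} | {q4,q8,q9}.
On input 0, block {q0,q2,q3,q5,q7} splits into {q0,q2,q7} and {q3,q5}.
Split {q4,q8,q9} by δ(·,0) → {q4} and {q8} and {q9}.
Split {q0,q2,q7} by δ(·,0) → {q0,q7} and {q2}.
Refine {q3,q5} on symbol 0: members go to different blocks, giving {q3} and {q5}.
The partition is now stable with 7 blocks: {q0,q7} | {q4} | {q3} | {q8} | {q9} | {q2} | {q5}.

7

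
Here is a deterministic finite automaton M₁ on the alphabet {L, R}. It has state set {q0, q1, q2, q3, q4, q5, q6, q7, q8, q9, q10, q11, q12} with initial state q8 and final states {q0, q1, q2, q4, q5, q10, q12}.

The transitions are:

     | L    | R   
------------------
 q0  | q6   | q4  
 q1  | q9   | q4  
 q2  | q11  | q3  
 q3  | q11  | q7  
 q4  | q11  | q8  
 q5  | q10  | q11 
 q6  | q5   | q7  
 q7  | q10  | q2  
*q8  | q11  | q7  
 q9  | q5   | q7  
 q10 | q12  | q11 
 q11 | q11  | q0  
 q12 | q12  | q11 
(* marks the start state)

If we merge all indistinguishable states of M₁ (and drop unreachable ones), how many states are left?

Reachable states from the start: {q0,q2,q3,q4,q5,q6,q7,q8,q10,q11,q12}. Unreachable: {q1,q9} — drop them.
Initial partition by acceptance: {q0,q2,q4,q5,q10,q12} | {q3,q6,q7,q8,q11}.
On input L, block {q0,q2,q4,q5,q10,q12} splits into {q0,q2,q4} and {q5,q10,q12}.
Refine {q0,q2,q4} on symbol R: members go to different blocks, giving {q2,q4} and {q0}.
Refine {q3,q6,q7,q8,q11} on symbol L: members go to different blocks, giving {q3,q8,q11} and {q6,q7}.
On input R, block {q3,q8,q11} splits into {q3,q8} and {q11}.
Split {q6,q7} by δ(·,R) → {q6} and {q7}.
Stable partition: {q2,q4} | {q3,q8} | {q5,q10,q12} | {q0} | {q6} | {q11} | {q7} — 7 equivalence classes.

7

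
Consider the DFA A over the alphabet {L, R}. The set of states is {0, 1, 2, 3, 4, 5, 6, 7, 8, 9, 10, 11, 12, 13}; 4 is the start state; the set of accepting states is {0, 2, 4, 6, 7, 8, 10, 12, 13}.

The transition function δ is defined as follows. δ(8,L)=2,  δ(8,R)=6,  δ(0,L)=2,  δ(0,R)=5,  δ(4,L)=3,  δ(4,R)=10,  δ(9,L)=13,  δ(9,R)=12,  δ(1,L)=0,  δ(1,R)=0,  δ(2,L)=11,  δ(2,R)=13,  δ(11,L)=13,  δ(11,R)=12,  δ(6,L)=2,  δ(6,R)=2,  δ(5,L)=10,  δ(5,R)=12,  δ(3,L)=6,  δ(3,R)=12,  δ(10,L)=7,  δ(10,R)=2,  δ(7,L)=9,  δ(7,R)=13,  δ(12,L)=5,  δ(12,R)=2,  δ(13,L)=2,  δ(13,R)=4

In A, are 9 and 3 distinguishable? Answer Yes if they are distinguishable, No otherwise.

No

States {0,1,8} cannot be reached from the start state, so discard them.
Start with accepting vs non-accepting: {2,4,6,7,10,12,13} | {3,5,9,11}.
Split {2,4,6,7,10,12,13} by δ(·,L) → {2,4,7,12} and {6,10,13}.
Split {2,4,7,12} by δ(·,R) → {2,4,7} and {12}.
Stable partition: {2,4,7} | {3,5,9,11} | {6,10,13} | {12} — 4 equivalence classes.
9 and 3 lie in the same block of the stable partition, so they are equivalent — no string distinguishes them.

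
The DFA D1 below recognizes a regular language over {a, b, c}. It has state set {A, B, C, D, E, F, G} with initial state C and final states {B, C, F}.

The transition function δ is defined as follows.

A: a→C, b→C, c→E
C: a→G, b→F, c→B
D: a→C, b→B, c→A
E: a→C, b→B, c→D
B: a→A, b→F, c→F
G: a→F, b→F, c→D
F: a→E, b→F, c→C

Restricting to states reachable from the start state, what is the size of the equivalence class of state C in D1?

All states are reachable from the start state.
P0 = {B,C,F} | {A,D,E,G}.
The partition is now stable with 2 blocks: {B,C,F} | {A,D,E,G}.
The equivalence class containing C is {B,C,F}, of size 3.

3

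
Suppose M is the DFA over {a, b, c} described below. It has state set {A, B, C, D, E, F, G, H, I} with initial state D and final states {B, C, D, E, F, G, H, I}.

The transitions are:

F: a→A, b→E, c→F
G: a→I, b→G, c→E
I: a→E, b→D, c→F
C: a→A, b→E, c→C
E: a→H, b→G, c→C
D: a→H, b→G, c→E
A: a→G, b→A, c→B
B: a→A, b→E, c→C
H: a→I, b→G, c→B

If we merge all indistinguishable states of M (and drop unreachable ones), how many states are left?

4

Every state is reachable, so we keep all 9.
P0 = {B,C,D,E,F,G,H,I} | {A}.
Split {B,C,D,E,F,G,H,I} by δ(·,a) → {D,E,G,H,I} and {B,C,F}.
Split {D,E,G,H,I} by δ(·,c) → {E,H,I} and {D,G}.
No further refinement is possible. Final partition (4 blocks): {E,H,I} | {A} | {B,C,F} | {D,G}.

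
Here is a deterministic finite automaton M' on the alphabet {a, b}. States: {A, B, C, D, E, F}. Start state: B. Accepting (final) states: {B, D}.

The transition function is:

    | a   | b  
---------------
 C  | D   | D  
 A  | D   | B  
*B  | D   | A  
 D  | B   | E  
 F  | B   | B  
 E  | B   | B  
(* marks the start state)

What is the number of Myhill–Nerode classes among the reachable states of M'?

2

First remove the unreachable states {C,F}; 4 states remain.
Initial partition by acceptance: {B,D} | {A,E}.
Stable partition: {B,D} | {A,E} — 2 equivalence classes.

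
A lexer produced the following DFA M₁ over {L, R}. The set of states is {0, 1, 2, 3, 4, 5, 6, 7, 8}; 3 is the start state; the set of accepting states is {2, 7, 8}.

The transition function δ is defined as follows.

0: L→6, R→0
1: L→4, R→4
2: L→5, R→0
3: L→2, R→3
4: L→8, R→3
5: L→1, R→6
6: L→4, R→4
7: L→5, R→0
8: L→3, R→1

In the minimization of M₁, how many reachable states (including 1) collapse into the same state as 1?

2

Reachable states from the start: {0,1,2,3,4,5,6,8}. Unreachable: {7} — drop them.
Start with accepting vs non-accepting: {2,8} | {0,1,3,4,5,6}.
Split {0,1,3,4,5,6} by δ(·,L) → {0,1,5,6} and {3,4}.
On input L, block {2,8} splits into {2} and {8}.
Split {0,1,5,6} by δ(·,L) → {0,5} and {1,6}.
Refine {0,5} on symbol R: members go to different blocks, giving {0} and {5}.
On input L, block {3,4} splits into {3} and {4}.
The partition is now stable with 7 blocks: {2} | {0} | {3} | {8} | {1,6} | {5} | {4}.
The equivalence class containing 1 is {1,6}, of size 2.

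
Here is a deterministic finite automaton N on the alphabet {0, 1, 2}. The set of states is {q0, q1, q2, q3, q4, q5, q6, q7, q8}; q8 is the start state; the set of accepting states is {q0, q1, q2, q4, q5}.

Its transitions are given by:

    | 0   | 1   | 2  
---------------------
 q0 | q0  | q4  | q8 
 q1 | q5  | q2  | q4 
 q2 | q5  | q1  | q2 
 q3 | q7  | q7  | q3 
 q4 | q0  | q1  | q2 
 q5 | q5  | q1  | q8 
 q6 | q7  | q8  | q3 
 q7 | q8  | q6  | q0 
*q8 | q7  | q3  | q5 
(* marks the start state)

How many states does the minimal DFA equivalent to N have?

All states are reachable from the start state.
P0 = {q0,q1,q2,q4,q5} | {q3,q6,q7,q8}.
Refine {q0,q1,q2,q4,q5} on symbol 2: members go to different blocks, giving {q1,q2,q4} and {q0,q5}.
Split {q3,q6,q7,q8} by δ(·,2) → {q3,q6} and {q7,q8}.
No further refinement is possible. Final partition (4 blocks): {q1,q2,q4} | {q3,q6} | {q0,q5} | {q7,q8}.

4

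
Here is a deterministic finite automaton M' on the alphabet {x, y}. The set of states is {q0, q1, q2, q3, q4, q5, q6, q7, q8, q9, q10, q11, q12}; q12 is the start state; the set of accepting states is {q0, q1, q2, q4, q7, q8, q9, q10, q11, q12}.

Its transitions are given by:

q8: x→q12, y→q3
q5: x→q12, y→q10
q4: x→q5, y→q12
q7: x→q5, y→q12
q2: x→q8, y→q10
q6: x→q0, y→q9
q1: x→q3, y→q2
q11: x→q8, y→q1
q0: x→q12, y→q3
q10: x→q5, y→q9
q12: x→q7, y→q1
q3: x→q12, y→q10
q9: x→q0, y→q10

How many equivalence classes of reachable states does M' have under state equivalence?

6

States {q4,q6,q11} cannot be reached from the start state, so discard them.
Initial partition by acceptance: {q0,q1,q2,q7,q8,q9,q10,q12} | {q3,q5}.
Split {q0,q1,q2,q7,q8,q9,q10,q12} by δ(·,x) → {q0,q2,q8,q9,q12} and {q1,q7,q10}.
Refine {q0,q2,q8,q9,q12} on symbol x: members go to different blocks, giving {q0,q2,q8,q9} and {q12}.
On input x, block {q0,q2,q8,q9} splits into {q0,q8} and {q2,q9}.
On input y, block {q1,q7,q10} splits into {q1,q10} and {q7}.
Stable partition: {q0,q8} | {q3,q5} | {q1,q10} | {q12} | {q2,q9} | {q7} — 6 equivalence classes.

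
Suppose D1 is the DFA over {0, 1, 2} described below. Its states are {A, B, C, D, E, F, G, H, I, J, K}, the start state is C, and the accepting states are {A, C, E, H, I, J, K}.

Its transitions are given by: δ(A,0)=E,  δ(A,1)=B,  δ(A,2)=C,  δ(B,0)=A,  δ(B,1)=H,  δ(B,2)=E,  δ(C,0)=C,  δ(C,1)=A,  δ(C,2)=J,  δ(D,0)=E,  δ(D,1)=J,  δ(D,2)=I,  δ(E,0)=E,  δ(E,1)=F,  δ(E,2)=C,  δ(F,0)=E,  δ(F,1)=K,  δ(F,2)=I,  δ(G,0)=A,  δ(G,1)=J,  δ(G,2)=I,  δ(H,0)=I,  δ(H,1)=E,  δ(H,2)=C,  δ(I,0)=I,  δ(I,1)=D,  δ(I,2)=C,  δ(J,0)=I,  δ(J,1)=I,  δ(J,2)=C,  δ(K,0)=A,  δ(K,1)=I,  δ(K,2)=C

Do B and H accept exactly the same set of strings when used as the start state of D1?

Reachable states from the start: {A,B,C,D,E,F,H,I,J,K}. Unreachable: {G} — drop them.
P0 = {A,C,E,H,I,J,K} | {B,D,F}.
Split {A,C,E,H,I,J,K} by δ(·,1) → {C,H,J,K} and {A,E,I}.
Refine {C,H,J,K} on symbol 0: members go to different blocks, giving {H,J,K} and {C}.
No further refinement is possible. Final partition (4 blocks): {H,J,K} | {B,D,F} | {A,E,I} | {C}.
B and H end up in different blocks, so they are distinguishable. For instance, the string 'ε' is accepted from only H.

No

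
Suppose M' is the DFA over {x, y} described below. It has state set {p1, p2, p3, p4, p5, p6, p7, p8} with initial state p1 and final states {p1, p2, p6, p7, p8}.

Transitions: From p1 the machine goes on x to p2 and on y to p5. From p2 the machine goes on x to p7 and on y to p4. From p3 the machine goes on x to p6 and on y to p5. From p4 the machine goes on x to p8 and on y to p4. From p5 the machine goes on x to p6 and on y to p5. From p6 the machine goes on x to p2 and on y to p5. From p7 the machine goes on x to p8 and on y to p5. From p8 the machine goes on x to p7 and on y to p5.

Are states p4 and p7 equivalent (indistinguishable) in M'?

No

States {p3} cannot be reached from the start state, so discard them.
P0 = {p1,p2,p6,p7,p8} | {p4,p5}.
No further refinement is possible. Final partition (2 blocks): {p1,p2,p6,p7,p8} | {p4,p5}.
p4 and p7 end up in different blocks, so they are distinguishable. For instance, the string 'ε' is accepted from only p7.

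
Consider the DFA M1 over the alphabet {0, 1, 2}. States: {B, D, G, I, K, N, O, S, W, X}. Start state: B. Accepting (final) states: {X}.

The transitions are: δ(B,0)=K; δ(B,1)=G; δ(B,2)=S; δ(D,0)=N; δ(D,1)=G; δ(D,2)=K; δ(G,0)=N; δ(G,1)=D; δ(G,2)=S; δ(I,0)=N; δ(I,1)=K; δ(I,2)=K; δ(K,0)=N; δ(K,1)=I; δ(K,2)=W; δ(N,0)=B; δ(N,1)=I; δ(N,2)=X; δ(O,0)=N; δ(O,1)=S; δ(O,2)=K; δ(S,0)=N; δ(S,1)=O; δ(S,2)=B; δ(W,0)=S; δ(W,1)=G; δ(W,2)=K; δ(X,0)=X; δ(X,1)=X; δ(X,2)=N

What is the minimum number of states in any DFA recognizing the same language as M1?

Initial partition by acceptance: {X} | {B,D,G,I,K,N,O,S,W}.
On input 2, block {B,D,G,I,K,N,O,S,W} splits into {B,D,G,I,K,O,S,W} and {N}.
On input 0, block {B,D,G,I,K,O,S,W} splits into {D,G,I,K,O,S} and {B,W}.
Split {D,G,I,K,O,S} by δ(·,2) → {D,G,I,O} and {K,S}.
Split {D,G,I,O} by δ(·,1) → {D,G} and {I,O}.
Stable partition: {X} | {D,G} | {N} | {B,W} | {K,S} | {I,O} — 6 equivalence classes.

6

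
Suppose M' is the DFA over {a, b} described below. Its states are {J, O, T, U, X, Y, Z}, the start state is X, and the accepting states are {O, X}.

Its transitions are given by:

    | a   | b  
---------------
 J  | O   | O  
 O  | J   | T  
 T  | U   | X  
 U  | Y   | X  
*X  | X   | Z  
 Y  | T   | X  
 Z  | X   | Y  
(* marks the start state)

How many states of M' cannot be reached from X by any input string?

2

No path from X leads to J, O; the other 5 states are all reachable.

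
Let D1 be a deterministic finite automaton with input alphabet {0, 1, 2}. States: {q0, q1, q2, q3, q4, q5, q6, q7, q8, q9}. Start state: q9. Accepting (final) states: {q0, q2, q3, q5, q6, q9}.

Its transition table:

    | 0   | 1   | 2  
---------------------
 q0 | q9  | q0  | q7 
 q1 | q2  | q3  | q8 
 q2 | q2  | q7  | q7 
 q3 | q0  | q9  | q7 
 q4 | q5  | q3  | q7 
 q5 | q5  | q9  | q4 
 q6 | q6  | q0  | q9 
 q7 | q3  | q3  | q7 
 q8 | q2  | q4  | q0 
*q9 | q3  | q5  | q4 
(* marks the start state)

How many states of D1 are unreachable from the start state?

4

No path from q9 leads to q1, q2, q6, q8; the other 6 states are all reachable.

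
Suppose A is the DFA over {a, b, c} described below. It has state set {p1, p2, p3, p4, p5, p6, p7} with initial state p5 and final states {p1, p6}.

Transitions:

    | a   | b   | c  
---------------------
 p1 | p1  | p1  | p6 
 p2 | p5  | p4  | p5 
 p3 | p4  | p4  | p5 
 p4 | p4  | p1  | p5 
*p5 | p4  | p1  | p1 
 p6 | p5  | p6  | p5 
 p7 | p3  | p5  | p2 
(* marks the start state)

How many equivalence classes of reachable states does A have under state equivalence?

4

Reachable states from the start: {p1,p4,p5,p6}. Unreachable: {p2,p3,p7} — drop them.
P0 = {p1,p6} | {p4,p5}.
Refine {p1,p6} on symbol a: members go to different blocks, giving {p1} and {p6}.
Split {p4,p5} by δ(·,c) → {p4} and {p5}.
No further refinement is possible. Final partition (4 blocks): {p1} | {p4} | {p6} | {p5}.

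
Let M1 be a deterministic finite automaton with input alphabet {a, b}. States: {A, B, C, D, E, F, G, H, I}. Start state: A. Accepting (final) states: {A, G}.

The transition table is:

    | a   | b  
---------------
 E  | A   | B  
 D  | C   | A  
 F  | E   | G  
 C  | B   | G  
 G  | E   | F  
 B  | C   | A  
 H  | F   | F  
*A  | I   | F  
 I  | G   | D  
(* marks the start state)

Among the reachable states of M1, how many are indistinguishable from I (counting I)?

2

First remove the unreachable states {H}; 8 states remain.
P0 = {A,G} | {B,C,D,E,F,I}.
On input a, block {B,C,D,E,F,I} splits into {B,C,D,F} and {E,I}.
Split {B,C,D,F} by δ(·,a) → {B,C,D} and {F}.
Stable partition: {A,G} | {B,C,D} | {E,I} | {F} — 4 equivalence classes.
The equivalence class containing I is {E,I}, of size 2.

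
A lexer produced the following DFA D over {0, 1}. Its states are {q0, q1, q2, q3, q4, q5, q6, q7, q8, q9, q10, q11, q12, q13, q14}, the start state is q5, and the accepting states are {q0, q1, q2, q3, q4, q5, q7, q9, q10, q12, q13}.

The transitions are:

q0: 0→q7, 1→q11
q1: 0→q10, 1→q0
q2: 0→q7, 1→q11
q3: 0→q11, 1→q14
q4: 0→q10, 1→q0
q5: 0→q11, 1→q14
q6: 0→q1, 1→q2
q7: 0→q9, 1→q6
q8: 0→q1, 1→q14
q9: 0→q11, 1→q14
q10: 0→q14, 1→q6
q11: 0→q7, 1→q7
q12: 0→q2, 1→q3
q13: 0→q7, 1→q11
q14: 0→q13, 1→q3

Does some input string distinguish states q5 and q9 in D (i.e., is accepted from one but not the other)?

No

First remove the unreachable states {q4,q8,q12}; 12 states remain.
P0 = {q0,q1,q2,q3,q5,q7,q9,q10,q13} | {q6,q11,q14}.
On input 0, block {q0,q1,q2,q3,q5,q7,q9,q10,q13} splits into {q0,q1,q2,q7,q13} and {q3,q5,q9,q10}.
On input 0, block {q0,q1,q2,q7,q13} splits into {q0,q2,q13} and {q1,q7}.
Split {q6,q11,q14} by δ(·,0) → {q6,q11} and {q14}.
Refine {q6,q11} on symbol 1: members go to different blocks, giving {q6} and {q11}.
On input 0, block {q3,q5,q9,q10} splits into {q3,q5,q9} and {q10}.
On input 0, block {q1,q7} splits into {q1} and {q7}.
No further refinement is possible. Final partition (8 blocks): {q0,q2,q13} | {q6} | {q3,q5,q9} | {q1} | {q14} | {q11} | {q10} | {q7}.
q5 and q9 lie in the same block of the stable partition, so they are equivalent — no string distinguishes them.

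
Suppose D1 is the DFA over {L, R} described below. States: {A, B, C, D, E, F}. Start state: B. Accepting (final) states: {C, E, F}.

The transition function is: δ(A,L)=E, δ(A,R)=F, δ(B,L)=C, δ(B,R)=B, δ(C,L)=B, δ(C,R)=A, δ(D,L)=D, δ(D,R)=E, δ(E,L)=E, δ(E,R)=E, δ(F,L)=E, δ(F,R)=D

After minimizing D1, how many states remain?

6

Every state is reachable, so we keep all 6.
Start with accepting vs non-accepting: {C,E,F} | {A,B,D}.
Refine {C,E,F} on symbol L: members go to different blocks, giving {E,F} and {C}.
Split {E,F} by δ(·,R) → {E} and {F}.
Refine {A,B,D} on symbol L: members go to different blocks, giving {A} and {B} and {D}.
Stable partition: {E} | {A} | {C} | {F} | {B} | {D} — 6 equivalence classes.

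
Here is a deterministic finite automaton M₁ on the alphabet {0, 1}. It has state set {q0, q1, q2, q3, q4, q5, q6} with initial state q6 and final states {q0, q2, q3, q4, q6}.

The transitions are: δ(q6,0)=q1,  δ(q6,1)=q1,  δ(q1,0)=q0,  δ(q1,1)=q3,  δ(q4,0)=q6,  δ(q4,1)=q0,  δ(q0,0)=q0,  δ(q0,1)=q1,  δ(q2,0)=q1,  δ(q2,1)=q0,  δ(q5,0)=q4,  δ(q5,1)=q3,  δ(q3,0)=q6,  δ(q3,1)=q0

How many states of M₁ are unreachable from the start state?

BFS from q6 reaches {q0, q1, q3, q6}; the 3 state(s) q2, q4, q5 are never visited.

3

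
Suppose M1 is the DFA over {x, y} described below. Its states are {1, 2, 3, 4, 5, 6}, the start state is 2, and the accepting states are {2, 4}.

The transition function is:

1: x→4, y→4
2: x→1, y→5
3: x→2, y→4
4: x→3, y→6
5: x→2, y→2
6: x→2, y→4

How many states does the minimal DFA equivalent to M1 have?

All states are reachable from the start state.
Start with accepting vs non-accepting: {2,4} | {1,3,5,6}.
No further refinement is possible. Final partition (2 blocks): {2,4} | {1,3,5,6}.

2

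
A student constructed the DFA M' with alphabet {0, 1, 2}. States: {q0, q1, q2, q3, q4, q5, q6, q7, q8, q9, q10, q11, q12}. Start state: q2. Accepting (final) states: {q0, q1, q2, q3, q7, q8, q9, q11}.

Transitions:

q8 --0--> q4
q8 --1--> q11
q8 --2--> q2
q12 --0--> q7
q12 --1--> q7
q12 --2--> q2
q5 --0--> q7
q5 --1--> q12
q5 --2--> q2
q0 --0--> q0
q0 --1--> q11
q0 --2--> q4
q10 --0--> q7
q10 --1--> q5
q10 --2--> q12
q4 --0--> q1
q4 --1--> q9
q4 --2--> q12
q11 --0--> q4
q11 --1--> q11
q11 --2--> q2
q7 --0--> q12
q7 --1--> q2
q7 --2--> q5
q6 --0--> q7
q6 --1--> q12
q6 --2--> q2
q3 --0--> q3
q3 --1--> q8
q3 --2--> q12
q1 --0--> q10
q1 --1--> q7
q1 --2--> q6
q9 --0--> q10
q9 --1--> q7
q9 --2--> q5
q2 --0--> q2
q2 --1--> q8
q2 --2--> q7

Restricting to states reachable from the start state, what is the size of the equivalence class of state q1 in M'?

States {q0,q3} cannot be reached from the start state, so discard them.
P0 = {q1,q2,q7,q8,q9,q11} | {q4,q5,q6,q10,q12}.
Refine {q1,q2,q7,q8,q9,q11} on symbol 0: members go to different blocks, giving {q1,q7,q8,q9,q11} and {q2}.
On input 1, block {q1,q7,q8,q9,q11} splits into {q1,q8,q9,q11} and {q7}.
Refine {q1,q8,q9,q11} on symbol 1: members go to different blocks, giving {q1,q9} and {q8,q11}.
Refine {q4,q5,q6,q10,q12} on symbol 0: members go to different blocks, giving {q5,q6,q10,q12} and {q4}.
Split {q5,q6,q10,q12} by δ(·,1) → {q5,q6,q10} and {q12}.
On input 1, block {q5,q6,q10} splits into {q5,q6} and {q10}.
No further refinement is possible. Final partition (8 blocks): {q1,q9} | {q5,q6} | {q2} | {q7} | {q8,q11} | {q4} | {q12} | {q10}.
The equivalence class containing q1 is {q1,q9}, of size 2.

2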